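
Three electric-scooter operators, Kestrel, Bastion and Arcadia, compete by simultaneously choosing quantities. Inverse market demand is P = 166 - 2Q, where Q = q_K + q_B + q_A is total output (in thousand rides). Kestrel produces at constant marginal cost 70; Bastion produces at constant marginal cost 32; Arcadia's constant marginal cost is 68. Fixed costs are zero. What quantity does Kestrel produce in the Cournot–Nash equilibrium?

7

Kestrel's profit: π_K = (166 - 2Q)q_K - (70q_K). Setting ∂π_K/∂q_K = 0: 96 - 4q_K - 2(q_B + q_A) = 0.
Bastion's first-order condition: 134 - 4q_B - 2(q_K + q_A) = 0.
Arcadia's first-order condition: 98 - 4q_A - 2(q_K + q_B) = 0.
Adding the 3 first-order conditions: 328 − 8Q = 0, so Q = 41.
Back-substituting: q_K = (96 − 82)/2 = 7, q_B = (134 − 82)/2 = 26, q_A = (98 − 82)/2 = 8.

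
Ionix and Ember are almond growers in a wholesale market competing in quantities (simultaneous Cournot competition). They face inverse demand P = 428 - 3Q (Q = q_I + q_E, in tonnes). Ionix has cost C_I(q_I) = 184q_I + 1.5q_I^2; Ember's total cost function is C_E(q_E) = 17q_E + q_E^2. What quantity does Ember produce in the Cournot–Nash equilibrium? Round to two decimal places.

47.10

Ionix's profit: π_I = (428 - 3Q)q_I - (184q_I + (3/2)q_I²). Setting ∂π_I/∂q_I = 0: 244 - 9q_I - 3(q_E) = 0.
Ember's profit: π_E = (428 - 3Q)q_E - (17q_E + q_E²). Setting ∂π_E/∂q_E = 0: 411 - 8q_E - 3(q_I) = 0.
So q_I = (244 - 3q_E)/9 and q_E = (411 - 3q_I)/8.
Solving the pair: q_I = 719/63, q_E = 989/21.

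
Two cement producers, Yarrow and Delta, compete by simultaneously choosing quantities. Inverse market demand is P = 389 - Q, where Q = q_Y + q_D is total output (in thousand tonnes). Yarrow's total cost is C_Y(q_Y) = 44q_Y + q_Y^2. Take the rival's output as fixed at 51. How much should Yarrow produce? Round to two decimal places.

73.50

With the rival's output fixed at 51, Yarrow's profit is π_Y = (389 - 51 - q_Y)q_Y - (44q_Y + q_Y²) = (338 - q_Y)q_Y - (44q_Y + q_Y²).
∂π_Y/∂q_Y = 294 - 4q_Y = 0, so q_Y = 147/2.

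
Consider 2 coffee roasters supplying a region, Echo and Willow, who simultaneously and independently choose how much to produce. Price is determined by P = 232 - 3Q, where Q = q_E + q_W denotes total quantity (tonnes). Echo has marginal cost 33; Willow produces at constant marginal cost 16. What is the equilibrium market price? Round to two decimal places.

Echo's profit: π_E = (232 - 3Q)q_E - (33q_E). Setting ∂π_E/∂q_E = 0: 199 - 6q_E - 3(q_W) = 0.
Willow's first-order condition: 216 - 6q_W - 3(q_E) = 0.
So q_E = (199 - 3q_W)/6 and q_W = (216 - 3q_E)/6.
Substituting one into the other gives q_E = 182/9 and q_W = 233/9.
Total output Q = 415/9, so price P = 232 - 3·(415/9) = 281/3.

93.67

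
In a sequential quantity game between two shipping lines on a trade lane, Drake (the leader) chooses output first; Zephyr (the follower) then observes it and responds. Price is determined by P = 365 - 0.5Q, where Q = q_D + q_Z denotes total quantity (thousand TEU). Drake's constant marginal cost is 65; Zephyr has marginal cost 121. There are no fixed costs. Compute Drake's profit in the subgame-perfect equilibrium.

The follower Zephyr best-responds to any q_D: π_Z = (365 - 0.5Q)q_Z - 121q_Z.
Setting the follower's marginal profit to zero, 244 - (1/2)q_D - q_Z = 0, i.e. q_Z = (244 - (1/2)q_D).
Drake substitutes q_Z(q_D) into its own profit: π_D = q_D(365 - (1/2)q_D - (244 - (1/2)q_D)/2) - 65q_D = (243 - (1/4)q_D)q_D - 65q_D.
Maximising: ∂π_D/∂q_D = 178 - (1/2)q_D = 0, giving q_D = 356.
Then q_Z = (244 - (1/2)·356) = 66.
Price P = 365 - (1/2)·422 = 154.
Drake's profit: (154 - 65)·356 = 31684.

31684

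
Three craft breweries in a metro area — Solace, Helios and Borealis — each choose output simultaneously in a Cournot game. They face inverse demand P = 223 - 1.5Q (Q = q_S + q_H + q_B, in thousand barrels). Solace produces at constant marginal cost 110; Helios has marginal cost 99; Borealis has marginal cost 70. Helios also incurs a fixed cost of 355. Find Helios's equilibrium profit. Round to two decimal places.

113.17

Solace's profit: π_S = (223 - 1.5Q)q_S - (110q_S). Setting ∂π_S/∂q_S = 0: 113 - 3q_S - (3/2)(q_H + q_B) = 0.
Helios's profit: π_H = (223 - 1.5Q)q_H - (99q_H). Setting ∂π_H/∂q_H = 0: 124 - 3q_H - (3/2)(q_S + q_B) = 0.
Borealis's profit: π_B = (223 - 1.5Q)q_B - (70q_B). Setting ∂π_B/∂q_B = 0: 153 - 3q_B - (3/2)(q_S + q_H) = 0.
Adding the 3 first-order conditions: 390 − 6Q = 0, so Q = 65.
Back-substituting: q_S = (113 − 195/2)/(3/2) = 31/3, q_H = (124 − 195/2)/(3/2) = 53/3, q_B = (153 − 195/2)/(3/2) = 37.
Price P = 223 - (3/2)·65 = 251/2.
Helios's profit: (251/2 - 99)·(53/3) - 355 = 679/6.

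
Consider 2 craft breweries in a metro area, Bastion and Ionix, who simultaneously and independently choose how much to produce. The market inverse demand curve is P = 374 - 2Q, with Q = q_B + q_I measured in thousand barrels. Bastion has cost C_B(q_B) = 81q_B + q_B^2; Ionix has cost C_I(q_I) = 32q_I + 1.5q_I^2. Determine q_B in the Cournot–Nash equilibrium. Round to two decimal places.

35.97

Bastion's profit: π_B = (374 - 2Q)q_B - (81q_B + q_B²). Setting ∂π_B/∂q_B = 0: 293 - 6q_B - 2(q_I) = 0.
Ionix's profit: π_I = (374 - 2Q)q_I - (32q_I + (3/2)q_I²). Setting ∂π_I/∂q_I = 0: 342 - 7q_I - 2(q_B) = 0.
Best responses: q_B = (293 - 2q_I)/6, q_I = (342 - 2q_B)/7.
Solving the pair: q_B = 1367/38, q_I = 733/19.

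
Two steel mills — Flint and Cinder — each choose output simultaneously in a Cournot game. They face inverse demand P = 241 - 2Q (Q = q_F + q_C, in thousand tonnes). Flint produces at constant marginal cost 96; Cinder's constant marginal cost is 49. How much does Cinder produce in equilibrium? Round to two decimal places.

Flint's profit: π_F = (241 - 2Q)q_F - (96q_F). Setting ∂π_F/∂q_F = 0: 145 - 4q_F - 2(q_C) = 0.
Cinder's first-order condition: 192 - 4q_C - 2(q_F) = 0.
Best responses: q_F = (145 - 2q_C)/4, q_C = (192 - 2q_F)/4.
Substituting one into the other gives q_F = 49/3 and q_C = 239/6.

39.83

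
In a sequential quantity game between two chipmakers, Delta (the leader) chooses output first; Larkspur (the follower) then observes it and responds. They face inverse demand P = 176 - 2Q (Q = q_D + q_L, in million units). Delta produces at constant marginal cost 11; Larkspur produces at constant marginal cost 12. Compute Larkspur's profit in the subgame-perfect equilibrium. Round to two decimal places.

820.13

Solve by backward induction. Given q_D, the follower Larkspur maximises π_L = (176 - 2q_D - 2q_L)q_L - 12q_L.
Follower FOC: 164 - 2q_D - 4q_L = 0, so q_L(q_D) = (164 - 2q_D)/4.
Delta substitutes q_L(q_D) into its own profit: π_D = q_D(176 - 2q_D - (164 - 2q_D)/2) - 11q_D = (94 - q_D)q_D - 11q_D.
The leader's first-order condition 83 - 2q_D = 0 yields q_D = 83/2.
Then q_L = (164 - 2·(83/2))/4 = 81/4.
Price P = 176 - 2·(247/4) = 105/2.
Larkspur's profit: (105/2 - 12)·(81/4) = 820.1250.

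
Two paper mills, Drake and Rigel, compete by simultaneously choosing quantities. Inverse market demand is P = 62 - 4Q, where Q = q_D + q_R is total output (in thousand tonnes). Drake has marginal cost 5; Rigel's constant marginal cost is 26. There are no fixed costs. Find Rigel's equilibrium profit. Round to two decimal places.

Drake's profit: π_D = (62 - 4Q)q_D - (5q_D). Setting ∂π_D/∂q_D = 0: 57 - 8q_D - 4(q_R) = 0.
Rigel's profit: π_R = (62 - 4Q)q_R - (26q_R). Setting ∂π_R/∂q_R = 0: 36 - 8q_R - 4(q_D) = 0.
So q_D = (57 - 4q_R)/8 and q_R = (36 - 4q_D)/8.
Solving the pair: q_D = 13/2, q_R = 5/4.
Price P = 62 - 4·(31/4) = 31.
Rigel's profit: (31 - 26)·(5/4) = 25/4.

6.25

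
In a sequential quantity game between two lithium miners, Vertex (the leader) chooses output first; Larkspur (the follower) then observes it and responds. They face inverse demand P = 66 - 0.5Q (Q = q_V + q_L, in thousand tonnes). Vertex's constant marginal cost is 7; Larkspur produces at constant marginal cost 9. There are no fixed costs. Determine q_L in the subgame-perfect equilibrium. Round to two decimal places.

26.50

The follower Larkspur best-responds to any q_V: π_L = (66 - 0.5Q)q_L - 9q_L.
∂π_L/∂q_L = 57 - (1/2)q_V - q_L = 0 gives the reaction function q_L = (57 - (1/2)q_V).
The leader anticipates this reaction. Substituting into P = 66 - 0.5Q gives P = 75/2 - (1/4)q_V, so π_V = (75/2 - (1/4)q_V)q_V - 7q_V.
The leader's first-order condition 61/2 - (1/2)q_V = 0 yields q_V = 61.
Then q_L = (57 - (1/2)·61) = 53/2.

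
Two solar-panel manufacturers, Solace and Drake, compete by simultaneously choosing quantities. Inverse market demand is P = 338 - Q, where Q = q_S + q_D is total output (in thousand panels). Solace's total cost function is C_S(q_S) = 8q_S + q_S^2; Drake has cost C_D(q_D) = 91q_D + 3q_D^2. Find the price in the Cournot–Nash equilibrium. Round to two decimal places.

239.58

Solace's profit: π_S = (338 - Q)q_S - (8q_S + q_S²). Setting ∂π_S/∂q_S = 0: 330 - 4q_S - (q_D) = 0.
Drake's profit: π_D = (338 - Q)q_D - (91q_D + 3q_D²). Setting ∂π_D/∂q_D = 0: 247 - 8q_D - (q_S) = 0.
So q_S = (330 - q_D)/4 and q_D = (247 - q_S)/8.
Substituting one into the other gives q_S = 77.1935 and q_D = 658/31.
Total output Q = 98.4194, so price P = 338 - 98.4194 = 239.5806.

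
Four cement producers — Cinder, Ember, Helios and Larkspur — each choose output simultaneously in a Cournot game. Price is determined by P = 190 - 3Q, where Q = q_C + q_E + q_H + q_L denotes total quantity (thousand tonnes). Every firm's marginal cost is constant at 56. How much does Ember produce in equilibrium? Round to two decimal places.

A representative firm's profit is π_i = q_i(190 - 3Q) - 56q_i.
First-order condition (treating rivals' output as given): 134 - 6q_i - 3·Σ_{j≠i} q_j = 0.
With identical firms every q_j equals q_i, so Σ_{j≠i} q_j = 3q_i and 134 = 15q_i, giving q_i = 134/15.

8.93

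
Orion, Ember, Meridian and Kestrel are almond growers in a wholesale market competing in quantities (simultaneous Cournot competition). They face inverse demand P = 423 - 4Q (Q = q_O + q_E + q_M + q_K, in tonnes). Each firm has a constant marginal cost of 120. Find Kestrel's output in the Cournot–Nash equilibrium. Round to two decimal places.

15.15

Each firm earns π_i = (423 - 4Q)q_i - 120q_i.
First-order condition (treating rivals' output as given): 303 - 8q_i - 4·Σ_{j≠i} q_j = 0.
By symmetry each firm produces the same amount; substituting Σ_{j≠i} q_j = 3q_i yields q_i = 303/20.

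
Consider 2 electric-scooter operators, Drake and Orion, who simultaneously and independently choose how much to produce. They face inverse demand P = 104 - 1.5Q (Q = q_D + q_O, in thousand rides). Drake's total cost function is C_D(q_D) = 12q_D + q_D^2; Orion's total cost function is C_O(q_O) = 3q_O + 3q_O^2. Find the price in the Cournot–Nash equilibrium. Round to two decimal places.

Drake's profit: π_D = (104 - 1.5Q)q_D - (12q_D + q_D²). Setting ∂π_D/∂q_D = 0: 92 - 5q_D - (3/2)(q_O) = 0.
Orion's first-order condition: 101 - 9q_O - (3/2)(q_D) = 0.
Best responses: q_D = (92 - (3/2)q_O)/5, q_O = (101 - (3/2)q_D)/9.
Substituting one into the other gives q_D = 902/57 and q_O = 1468/171.
Total output Q = 24.4094, so price P = 104 - (3/2)·24.4094 = 67.3860.

67.39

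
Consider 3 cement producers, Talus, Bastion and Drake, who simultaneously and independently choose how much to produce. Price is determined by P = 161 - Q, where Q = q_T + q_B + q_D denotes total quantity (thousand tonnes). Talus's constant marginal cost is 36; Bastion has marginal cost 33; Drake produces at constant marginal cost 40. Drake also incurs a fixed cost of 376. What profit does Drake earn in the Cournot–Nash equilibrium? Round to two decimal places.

Talus's profit: π_T = (161 - Q)q_T - (36q_T). Setting ∂π_T/∂q_T = 0: 125 - 2q_T - (q_B + q_D) = 0.
Bastion's first-order condition: 128 - 2q_B - (q_T + q_D) = 0.
Drake's profit: π_D = (161 - Q)q_D - (40q_D). Setting ∂π_D/∂q_D = 0: 121 - 2q_D - (q_T + q_B) = 0.
Adding the 3 first-order conditions: 374 − 4Q = 0, so Q = 187/2.
Back-substituting: q_T = (125 − 187/2) = 63/2, q_B = (128 − 187/2) = 69/2, q_D = (121 − 187/2) = 55/2.
Price P = 161 - 187/2 = 135/2.
Drake's profit: (135/2 - 40)·(55/2) - 376 = 1521/4.

380.25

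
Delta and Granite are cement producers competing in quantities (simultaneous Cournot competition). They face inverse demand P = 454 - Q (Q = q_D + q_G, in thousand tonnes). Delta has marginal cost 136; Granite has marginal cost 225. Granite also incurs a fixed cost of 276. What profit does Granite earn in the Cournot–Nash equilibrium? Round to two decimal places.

Delta's profit: π_D = (454 - Q)q_D - (136q_D). Setting ∂π_D/∂q_D = 0: 318 - 2q_D - (q_G) = 0.
Granite's first-order condition: 229 - 2q_G - (q_D) = 0.
Best responses: q_D = (318 - q_G)/2, q_G = (229 - q_D)/2.
Solving the pair: q_D = 407/3, q_G = 140/3.
Price P = 454 - 547/3 = 815/3.
Granite's profit: (815/3 - 225)·(140/3) - 276 = 1901.7778.

1901.78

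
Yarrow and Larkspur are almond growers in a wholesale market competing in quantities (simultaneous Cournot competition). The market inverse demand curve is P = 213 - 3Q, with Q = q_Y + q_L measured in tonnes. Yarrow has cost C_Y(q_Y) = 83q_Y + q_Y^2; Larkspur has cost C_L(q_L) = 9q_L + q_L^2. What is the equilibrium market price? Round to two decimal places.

121.91

Yarrow's profit: π_Y = (213 - 3Q)q_Y - (83q_Y + q_Y²). Setting ∂π_Y/∂q_Y = 0: 130 - 8q_Y - 3(q_L) = 0.
Larkspur's profit: π_L = (213 - 3Q)q_L - (9q_L + q_L²). Setting ∂π_L/∂q_L = 0: 204 - 8q_L - 3(q_Y) = 0.
Best responses: q_Y = (130 - 3q_L)/8, q_L = (204 - 3q_Y)/8.
Substituting one into the other gives q_Y = 428/55 and q_L = 1242/55.
Total output Q = 334/11, so price P = 213 - 3·(334/11) = 1341/11.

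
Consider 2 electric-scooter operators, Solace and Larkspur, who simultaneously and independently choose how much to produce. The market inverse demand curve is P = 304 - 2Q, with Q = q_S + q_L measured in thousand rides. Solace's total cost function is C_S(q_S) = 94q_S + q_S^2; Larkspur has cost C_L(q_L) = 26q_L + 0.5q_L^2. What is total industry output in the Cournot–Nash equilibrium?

67

Solace's profit: π_S = (304 - 2Q)q_S - (94q_S + q_S²). Setting ∂π_S/∂q_S = 0: 210 - 6q_S - 2(q_L) = 0.
Larkspur's first-order condition: 278 - 5q_L - 2(q_S) = 0.
Best responses: q_S = (210 - 2q_L)/6, q_L = (278 - 2q_S)/5.
Substituting one into the other gives q_S = 19 and q_L = 48.
Total output Q = 19 + 48 = 67.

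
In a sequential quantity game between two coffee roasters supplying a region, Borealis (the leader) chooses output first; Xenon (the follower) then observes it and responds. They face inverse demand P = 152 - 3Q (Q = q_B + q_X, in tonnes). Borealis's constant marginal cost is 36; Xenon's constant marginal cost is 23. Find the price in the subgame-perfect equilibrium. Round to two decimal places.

61.75

Solve by backward induction. Given q_B, the follower Xenon maximises π_X = (152 - 3q_B - 3q_X)q_X - 23q_X.
Setting the follower's marginal profit to zero, 129 - 3q_B - 6q_X = 0, i.e. q_X = (129 - 3q_B)/6.
The leader anticipates this reaction. Substituting into P = 152 - 3Q gives P = 175/2 - (3/2)q_B, so π_B = (175/2 - (3/2)q_B)q_B - 36q_B.
Leader FOC: 103/2 - 3q_B = 0, so q_B = 103/6.
Then q_X = (129 - 3·(103/6))/6 = 155/12.
Total output Q = 361/12, so price P = 152 - 3·(361/12) = 247/4.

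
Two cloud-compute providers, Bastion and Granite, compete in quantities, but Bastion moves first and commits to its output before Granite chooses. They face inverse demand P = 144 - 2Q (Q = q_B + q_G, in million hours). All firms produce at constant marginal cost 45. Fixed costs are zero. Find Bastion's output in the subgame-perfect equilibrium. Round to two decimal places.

Solve by backward induction. Given q_B, the follower Granite maximises π_G = (144 - 2q_B - 2q_G)q_G - 45q_G.
Setting the follower's marginal profit to zero, 99 - 2q_B - 4q_G = 0, i.e. q_G = (99 - 2q_B)/4.
Bastion substitutes q_G(q_B) into its own profit: π_B = q_B(144 - 2q_B - (99 - 2q_B)/2) - 45q_B = (189/2 - q_B)q_B - 45q_B.
The leader's first-order condition 99/2 - 2q_B = 0 yields q_B = 99/4.
Then q_G = (99 - 2·(99/4))/4 = 99/8.

24.75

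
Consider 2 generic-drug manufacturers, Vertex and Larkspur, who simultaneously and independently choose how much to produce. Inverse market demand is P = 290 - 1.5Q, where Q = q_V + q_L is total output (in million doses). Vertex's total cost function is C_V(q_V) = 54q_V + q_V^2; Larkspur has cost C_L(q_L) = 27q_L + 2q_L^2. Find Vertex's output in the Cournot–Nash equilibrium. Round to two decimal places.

Vertex's profit: π_V = (290 - 1.5Q)q_V - (54q_V + q_V²). Setting ∂π_V/∂q_V = 0: 236 - 5q_V - (3/2)(q_L) = 0.
Larkspur's first-order condition: 263 - 7q_L - (3/2)(q_V) = 0.
Rearranging gives the reaction functions q_V = (236 - (3/2)q_L)/5 and q_L = (263 - (3/2)q_V)/7.
Substituting one into the other gives q_V = 38.3969 and q_L = 29.3435.

38.40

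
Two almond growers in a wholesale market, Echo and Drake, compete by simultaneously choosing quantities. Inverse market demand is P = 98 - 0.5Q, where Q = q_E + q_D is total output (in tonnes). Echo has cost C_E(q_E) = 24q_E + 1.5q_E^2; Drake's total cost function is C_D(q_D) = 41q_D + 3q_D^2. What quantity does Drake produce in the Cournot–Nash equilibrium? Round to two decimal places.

Echo's profit: π_E = (98 - 0.5Q)q_E - (24q_E + (3/2)q_E²). Setting ∂π_E/∂q_E = 0: 74 - 4q_E - (1/2)(q_D) = 0.
Drake's first-order condition: 57 - 7q_D - (1/2)(q_E) = 0.
Best responses: q_E = (74 - (1/2)q_D)/4, q_D = (57 - (1/2)q_E)/7.
Solving the pair: q_E = 1958/111, q_D = 764/111.

6.88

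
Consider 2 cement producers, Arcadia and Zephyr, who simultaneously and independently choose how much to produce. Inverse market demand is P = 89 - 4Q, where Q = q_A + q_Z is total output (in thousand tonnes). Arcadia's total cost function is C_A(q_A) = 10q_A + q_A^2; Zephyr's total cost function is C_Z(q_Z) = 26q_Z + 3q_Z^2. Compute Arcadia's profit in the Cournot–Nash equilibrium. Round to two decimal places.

Arcadia's profit: π_A = (89 - 4Q)q_A - (10q_A + q_A²). Setting ∂π_A/∂q_A = 0: 79 - 10q_A - 4(q_Z) = 0.
Zephyr's profit: π_Z = (89 - 4Q)q_Z - (26q_Z + 3q_Z²). Setting ∂π_Z/∂q_Z = 0: 63 - 14q_Z - 4(q_A) = 0.
So q_A = (79 - 4q_Z)/10 and q_Z = (63 - 4q_A)/14.
Solving the pair: q_A = 427/62, q_Z = 157/62.
Price P = 89 - 4·(292/31) = 1591/31.
Arcadia's profit: (1591/31)·(427/62) - 10·(427/62) - (427/62)² = 237.1605.

237.16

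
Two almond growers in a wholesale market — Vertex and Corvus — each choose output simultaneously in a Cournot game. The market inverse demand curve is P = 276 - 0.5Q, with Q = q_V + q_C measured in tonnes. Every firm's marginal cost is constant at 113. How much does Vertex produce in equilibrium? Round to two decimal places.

A representative firm's profit is π_i = q_i(276 - 0.5Q) - 113q_i.
First-order condition (treating rivals' output as given): 163 - q_i - (1/2)q_j = 0.
With identical firms every q_j equals q_i, so q_j = q_i and 163 = (3/2)q_i, giving q_i = 326/3.

108.67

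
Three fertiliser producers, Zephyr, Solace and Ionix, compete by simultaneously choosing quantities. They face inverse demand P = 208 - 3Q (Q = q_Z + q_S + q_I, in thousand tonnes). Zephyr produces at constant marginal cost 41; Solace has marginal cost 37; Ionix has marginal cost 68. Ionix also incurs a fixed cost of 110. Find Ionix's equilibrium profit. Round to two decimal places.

Zephyr's profit: π_Z = (208 - 3Q)q_Z - (41q_Z). Setting ∂π_Z/∂q_Z = 0: 167 - 6q_Z - 3(q_S + q_I) = 0.
Solace's first-order condition: 171 - 6q_S - 3(q_Z + q_I) = 0.
Ionix's profit: π_I = (208 - 3Q)q_I - (68q_I). Setting ∂π_I/∂q_I = 0: 140 - 6q_I - 3(q_Z + q_S) = 0.
Adding the 3 conditions: 478 − 6Q − 6Q = 0, i.e. Q = 239/6.
Back-substituting: q_Z = (167 − 239/2)/3 = 95/6, q_S = (171 − 239/2)/3 = 103/6, q_I = (140 − 239/2)/3 = 41/6.
Price P = 208 - 3·(239/6) = 177/2.
Ionix's profit: (177/2 - 68)·(41/6) - 110 = 361/12.

30.08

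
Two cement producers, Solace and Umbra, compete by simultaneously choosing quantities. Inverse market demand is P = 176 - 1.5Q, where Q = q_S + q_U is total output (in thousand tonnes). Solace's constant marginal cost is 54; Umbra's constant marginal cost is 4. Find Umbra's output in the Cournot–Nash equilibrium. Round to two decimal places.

49.33

Solace's profit: π_S = (176 - 1.5Q)q_S - (54q_S). Setting ∂π_S/∂q_S = 0: 122 - 3q_S - (3/2)(q_U) = 0.
Umbra's first-order condition: 172 - 3q_U - (3/2)(q_S) = 0.
Rearranging gives the reaction functions q_S = (122 - (3/2)q_U)/3 and q_U = (172 - (3/2)q_S)/3.
Substituting one into the other gives q_S = 16 and q_U = 148/3.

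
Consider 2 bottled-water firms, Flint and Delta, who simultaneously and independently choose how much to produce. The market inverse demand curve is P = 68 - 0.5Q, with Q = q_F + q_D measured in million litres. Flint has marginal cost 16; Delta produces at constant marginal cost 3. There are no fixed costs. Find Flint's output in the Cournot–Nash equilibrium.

Flint's profit: π_F = (68 - 0.5Q)q_F - (16q_F). Setting ∂π_F/∂q_F = 0: 52 - q_F - (1/2)(q_D) = 0.
Delta's profit: π_D = (68 - 0.5Q)q_D - (3q_D). Setting ∂π_D/∂q_D = 0: 65 - q_D - (1/2)(q_F) = 0.
So q_F = (52 - (1/2)q_D) and q_D = (65 - (1/2)q_F).
Solving the pair: q_F = 26, q_D = 52.

26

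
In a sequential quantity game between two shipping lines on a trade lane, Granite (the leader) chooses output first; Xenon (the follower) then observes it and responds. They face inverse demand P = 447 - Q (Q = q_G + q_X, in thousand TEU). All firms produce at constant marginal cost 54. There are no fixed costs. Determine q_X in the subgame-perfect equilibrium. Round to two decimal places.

98.25

The follower Xenon best-responds to any q_G: π_X = (447 - Q)q_X - 54q_X.
Setting the follower's marginal profit to zero, 393 - q_G - 2q_X = 0, i.e. q_X = (393 - q_G)/2.
Granite substitutes q_X(q_G) into its own profit: π_G = q_G(447 - q_G - (393 - q_G)/2) - 54q_G = (501/2 - (1/2)q_G)q_G - 54q_G.
The leader's first-order condition 393/2 - q_G = 0 yields q_G = 393/2.
Then q_X = (393 - 393/2)/2 = 393/4.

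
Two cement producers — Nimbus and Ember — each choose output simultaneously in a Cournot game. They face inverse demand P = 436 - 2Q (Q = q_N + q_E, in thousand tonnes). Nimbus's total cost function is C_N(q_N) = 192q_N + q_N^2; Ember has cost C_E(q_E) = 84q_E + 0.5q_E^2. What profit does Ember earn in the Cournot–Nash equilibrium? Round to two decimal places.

9753.61

Nimbus's profit: π_N = (436 - 2Q)q_N - (192q_N + q_N²). Setting ∂π_N/∂q_N = 0: 244 - 6q_N - 2(q_E) = 0.
Ember's first-order condition: 352 - 5q_E - 2(q_N) = 0.
Rearranging gives the reaction functions q_N = (244 - 2q_E)/6 and q_E = (352 - 2q_N)/5.
Solving the pair: q_N = 258/13, q_E = 812/13.
Price P = 436 - 2·(1070/13) = 271.3846.
Ember's profit: 271.3846·(812/13) - 84·(812/13) - (1/2)(812/13)² = 9753.6095.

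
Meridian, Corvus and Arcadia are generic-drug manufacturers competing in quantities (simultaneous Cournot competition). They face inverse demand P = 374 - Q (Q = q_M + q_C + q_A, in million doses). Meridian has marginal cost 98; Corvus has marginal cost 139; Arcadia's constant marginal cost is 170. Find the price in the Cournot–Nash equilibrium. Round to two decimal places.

195.25

Meridian's profit: π_M = (374 - Q)q_M - (98q_M). Setting ∂π_M/∂q_M = 0: 276 - 2q_M - (q_C + q_A) = 0.
Corvus's profit: π_C = (374 - Q)q_C - (139q_C). Setting ∂π_C/∂q_C = 0: 235 - 2q_C - (q_M + q_A) = 0.
Arcadia's profit: π_A = (374 - Q)q_A - (170q_A). Setting ∂π_A/∂q_A = 0: 204 - 2q_A - (q_M + q_C) = 0.
Summing all 3 equations gives 715 − 4Q = 0, hence Q = 715/4.
Back-substituting: q_M = (276 − 715/4) = 389/4, q_C = (235 − 715/4) = 225/4, q_A = (204 − 715/4) = 101/4.
Total output Q = 715/4, so price P = 374 - 715/4 = 781/4.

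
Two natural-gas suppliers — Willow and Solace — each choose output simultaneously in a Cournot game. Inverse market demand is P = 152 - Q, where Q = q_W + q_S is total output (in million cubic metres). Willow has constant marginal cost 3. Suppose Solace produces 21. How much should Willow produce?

With the rival's output fixed at 21, Willow's profit is π_W = (152 - 21 - q_W)q_W - (3q_W) = (131 - q_W)q_W - (3q_W).
∂π_W/∂q_W = 128 - 2q_W = 0, so q_W = 64.

64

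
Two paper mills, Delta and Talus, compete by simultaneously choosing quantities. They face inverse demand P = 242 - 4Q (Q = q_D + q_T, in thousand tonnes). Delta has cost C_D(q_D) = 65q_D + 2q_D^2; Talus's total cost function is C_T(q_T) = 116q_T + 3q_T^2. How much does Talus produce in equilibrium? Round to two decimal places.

Delta's profit: π_D = (242 - 4Q)q_D - (65q_D + 2q_D²). Setting ∂π_D/∂q_D = 0: 177 - 12q_D - 4(q_T) = 0.
Talus's first-order condition: 126 - 14q_T - 4(q_D) = 0.
So q_D = (177 - 4q_T)/12 and q_T = (126 - 4q_D)/14.
Solving the pair: q_D = 987/76, q_T = 201/38.

5.29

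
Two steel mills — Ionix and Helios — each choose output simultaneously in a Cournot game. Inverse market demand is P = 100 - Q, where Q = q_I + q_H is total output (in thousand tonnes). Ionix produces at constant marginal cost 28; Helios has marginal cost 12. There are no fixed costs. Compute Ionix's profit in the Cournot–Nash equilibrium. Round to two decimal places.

348.44

Ionix's profit: π_I = (100 - Q)q_I - (28q_I). Setting ∂π_I/∂q_I = 0: 72 - 2q_I - (q_H) = 0.
Helios's first-order condition: 88 - 2q_H - (q_I) = 0.
Rearranging gives the reaction functions q_I = (72 - q_H)/2 and q_H = (88 - q_I)/2.
Substituting one into the other gives q_I = 56/3 and q_H = 104/3.
Price P = 100 - 160/3 = 140/3.
Ionix's profit: (140/3 - 28)·(56/3) = 348.4444.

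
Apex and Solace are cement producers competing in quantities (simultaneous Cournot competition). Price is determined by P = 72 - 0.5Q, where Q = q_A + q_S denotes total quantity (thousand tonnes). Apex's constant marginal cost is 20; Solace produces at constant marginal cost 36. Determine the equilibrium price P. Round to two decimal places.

42.67

Apex's profit: π_A = (72 - 0.5Q)q_A - (20q_A). Setting ∂π_A/∂q_A = 0: 52 - q_A - (1/2)(q_S) = 0.
Solace's first-order condition: 36 - q_S - (1/2)(q_A) = 0.
Best responses: q_A = (52 - (1/2)q_S), q_S = (36 - (1/2)q_A).
Solving the pair: q_A = 136/3, q_S = 40/3.
Total output Q = 176/3, so price P = 72 - (1/2)·(176/3) = 128/3.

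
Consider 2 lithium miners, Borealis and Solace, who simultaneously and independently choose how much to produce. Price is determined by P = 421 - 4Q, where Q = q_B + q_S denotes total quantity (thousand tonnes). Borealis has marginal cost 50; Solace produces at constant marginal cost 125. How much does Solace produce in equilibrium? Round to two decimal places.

Borealis's profit: π_B = (421 - 4Q)q_B - (50q_B). Setting ∂π_B/∂q_B = 0: 371 - 8q_B - 4(q_S) = 0.
Solace's first-order condition: 296 - 8q_S - 4(q_B) = 0.
Best responses: q_B = (371 - 4q_S)/8, q_S = (296 - 4q_B)/8.
Substituting one into the other gives q_B = 223/6 and q_S = 221/12.

18.42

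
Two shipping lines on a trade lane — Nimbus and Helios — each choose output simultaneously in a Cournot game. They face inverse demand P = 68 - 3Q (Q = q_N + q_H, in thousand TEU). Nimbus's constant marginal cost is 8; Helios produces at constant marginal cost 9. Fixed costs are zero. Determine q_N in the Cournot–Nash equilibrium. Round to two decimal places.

6.78

Nimbus's profit: π_N = (68 - 3Q)q_N - (8q_N). Setting ∂π_N/∂q_N = 0: 60 - 6q_N - 3(q_H) = 0.
Helios's first-order condition: 59 - 6q_H - 3(q_N) = 0.
Best responses: q_N = (60 - 3q_H)/6, q_H = (59 - 3q_N)/6.
Substituting one into the other gives q_N = 61/9 and q_H = 58/9.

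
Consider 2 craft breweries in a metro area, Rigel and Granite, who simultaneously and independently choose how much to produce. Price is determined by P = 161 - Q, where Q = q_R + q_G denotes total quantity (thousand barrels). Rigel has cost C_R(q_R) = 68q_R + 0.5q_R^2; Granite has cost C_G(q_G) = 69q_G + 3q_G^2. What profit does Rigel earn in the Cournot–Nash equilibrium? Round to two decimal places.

1205.40

Rigel's profit: π_R = (161 - Q)q_R - (68q_R + (1/2)q_R²). Setting ∂π_R/∂q_R = 0: 93 - 3q_R - (q_G) = 0.
Granite's first-order condition: 92 - 8q_G - (q_R) = 0.
Best responses: q_R = (93 - q_G)/3, q_G = (92 - q_R)/8.
Substituting one into the other gives q_R = 652/23 and q_G = 183/23.
Price P = 161 - 835/23 = 124.6957.
Rigel's profit: 124.6957·(652/23) - 68·(652/23) - (1/2)(652/23)² = 1205.3989.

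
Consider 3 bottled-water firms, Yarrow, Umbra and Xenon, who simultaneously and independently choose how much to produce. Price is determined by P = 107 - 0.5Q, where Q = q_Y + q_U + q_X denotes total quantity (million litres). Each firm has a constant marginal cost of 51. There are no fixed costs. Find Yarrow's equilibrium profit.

A representative firm's profit is π_i = q_i(107 - 0.5Q) - 51q_i.
Setting ∂π_i/∂q_i = 0 with rivals' quantities fixed: 56 - q_i - (1/2)·Σ_{j≠i} q_j = 0.
With identical firms every q_j equals q_i, so Σ_{j≠i} q_j = 2q_i and 56 = 2q_i, giving q_i = 28.
Price P = 107 - (1/2)·84 = 65.
Yarrow's profit: (65 - 51)·28 = 392.

392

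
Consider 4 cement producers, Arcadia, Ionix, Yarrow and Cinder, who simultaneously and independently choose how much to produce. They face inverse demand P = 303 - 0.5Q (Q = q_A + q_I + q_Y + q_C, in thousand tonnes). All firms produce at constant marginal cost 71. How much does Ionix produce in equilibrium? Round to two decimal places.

92.80

A representative firm's profit is π_i = q_i(303 - 0.5Q) - 71q_i.
Setting ∂π_i/∂q_i = 0 with rivals' quantities fixed: 232 - q_i - (1/2)·Σ_{j≠i} q_j = 0.
With identical firms every q_j equals q_i, so Σ_{j≠i} q_j = 3q_i and 232 = (5/2)q_i, giving q_i = 464/5.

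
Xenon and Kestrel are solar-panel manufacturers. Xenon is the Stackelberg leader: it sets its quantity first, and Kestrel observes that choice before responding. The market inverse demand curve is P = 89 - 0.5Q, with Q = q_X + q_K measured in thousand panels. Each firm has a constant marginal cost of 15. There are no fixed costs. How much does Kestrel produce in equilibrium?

37

The follower Kestrel best-responds to any q_X: π_K = (89 - 0.5Q)q_K - 15q_K.
Setting the follower's marginal profit to zero, 74 - (1/2)q_X - q_K = 0, i.e. q_K = (74 - (1/2)q_X).
The leader anticipates this reaction. Substituting into P = 89 - 0.5Q gives P = 52 - (1/4)q_X, so π_X = (52 - (1/4)q_X)q_X - 15q_X.
The leader's first-order condition 37 - (1/2)q_X = 0 yields q_X = 74.
Then q_K = (74 - (1/2)·74) = 37.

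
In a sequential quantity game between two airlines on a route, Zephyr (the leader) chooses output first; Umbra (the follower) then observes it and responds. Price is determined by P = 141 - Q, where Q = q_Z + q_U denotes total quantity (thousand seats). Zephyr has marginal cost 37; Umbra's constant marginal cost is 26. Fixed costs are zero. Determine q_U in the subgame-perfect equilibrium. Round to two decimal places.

Solve by backward induction. Given q_Z, the follower Umbra maximises π_U = (141 - q_Z - q_U)q_U - 26q_U.
∂π_U/∂q_U = 115 - q_Z - 2q_U = 0 gives the reaction function q_U = (115 - q_Z)/2.
The leader anticipates this reaction. Substituting into P = 141 - Q gives P = 167/2 - (1/2)q_Z, so π_Z = (167/2 - (1/2)q_Z)q_Z - 37q_Z.
Maximising: ∂π_Z/∂q_Z = 93/2 - q_Z = 0, giving q_Z = 93/2.
Then q_U = (115 - 93/2)/2 = 137/4.

34.25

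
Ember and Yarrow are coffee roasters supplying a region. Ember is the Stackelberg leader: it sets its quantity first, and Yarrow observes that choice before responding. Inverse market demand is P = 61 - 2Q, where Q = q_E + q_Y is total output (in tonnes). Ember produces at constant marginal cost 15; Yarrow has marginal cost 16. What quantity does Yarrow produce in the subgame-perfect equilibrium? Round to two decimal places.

5.38

The follower Yarrow best-responds to any q_E: π_Y = (61 - 2Q)q_Y - 16q_Y.
Follower FOC: 45 - 2q_E - 4q_Y = 0, so q_Y(q_E) = (45 - 2q_E)/4.
Ember substitutes q_Y(q_E) into its own profit: π_E = q_E(61 - 2q_E - (45 - 2q_E)/2) - 15q_E = (77/2 - q_E)q_E - 15q_E.
Maximising: ∂π_E/∂q_E = 47/2 - 2q_E = 0, giving q_E = 47/4.
Then q_Y = (45 - 2·(47/4))/4 = 43/8.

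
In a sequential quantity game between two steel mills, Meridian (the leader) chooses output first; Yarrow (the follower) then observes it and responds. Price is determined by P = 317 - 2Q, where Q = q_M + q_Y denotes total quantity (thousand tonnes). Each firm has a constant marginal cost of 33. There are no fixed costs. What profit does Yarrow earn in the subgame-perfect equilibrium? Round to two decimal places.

2520.50

The follower Yarrow best-responds to any q_M: π_Y = (317 - 2Q)q_Y - 33q_Y.
∂π_Y/∂q_Y = 284 - 2q_M - 4q_Y = 0 gives the reaction function q_Y = (284 - 2q_M)/4.
Meridian substitutes q_Y(q_M) into its own profit: π_M = q_M(317 - 2q_M - (284 - 2q_M)/2) - 33q_M = (175 - q_M)q_M - 33q_M.
Leader FOC: 142 - 2q_M = 0, so q_M = 71.
Then q_Y = (284 - 2·71)/4 = 71/2.
Price P = 317 - 2·(213/2) = 104.
Yarrow's profit: (104 - 33)·(71/2) = 2520.5000.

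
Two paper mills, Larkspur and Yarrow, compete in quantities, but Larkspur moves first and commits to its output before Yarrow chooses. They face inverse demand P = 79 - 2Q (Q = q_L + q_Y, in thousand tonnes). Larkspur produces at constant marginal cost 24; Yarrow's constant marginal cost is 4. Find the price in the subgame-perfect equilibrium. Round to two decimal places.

Solve by backward induction. Given q_L, the follower Yarrow maximises π_Y = (79 - 2q_L - 2q_Y)q_Y - 4q_Y.
Follower FOC: 75 - 2q_L - 4q_Y = 0, so q_Y(q_L) = (75 - 2q_L)/4.
The leader anticipates this reaction. Substituting into P = 79 - 2Q gives P = 83/2 - q_L, so π_L = (83/2 - q_L)q_L - 24q_L.
Maximising: ∂π_L/∂q_L = 35/2 - 2q_L = 0, giving q_L = 35/4.
Then q_Y = (75 - 2·(35/4))/4 = 115/8.
Total output Q = 185/8, so price P = 79 - 2·(185/8) = 131/4.

32.75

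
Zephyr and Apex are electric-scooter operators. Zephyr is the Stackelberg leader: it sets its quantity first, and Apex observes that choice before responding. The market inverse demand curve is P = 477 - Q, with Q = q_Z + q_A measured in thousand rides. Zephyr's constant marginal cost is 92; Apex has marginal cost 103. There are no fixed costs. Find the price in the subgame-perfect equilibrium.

191

The follower Apex best-responds to any q_Z: π_A = (477 - Q)q_A - 103q_A.
Setting the follower's marginal profit to zero, 374 - q_Z - 2q_A = 0, i.e. q_A = (374 - q_Z)/2.
Zephyr substitutes q_A(q_Z) into its own profit: π_Z = q_Z(477 - q_Z - (374 - q_Z)/2) - 92q_Z = (290 - (1/2)q_Z)q_Z - 92q_Z.
The leader's first-order condition 198 - q_Z = 0 yields q_Z = 198.
Then q_A = (374 - 198)/2 = 88.
Total output Q = 286, so price P = 477 - 286 = 191.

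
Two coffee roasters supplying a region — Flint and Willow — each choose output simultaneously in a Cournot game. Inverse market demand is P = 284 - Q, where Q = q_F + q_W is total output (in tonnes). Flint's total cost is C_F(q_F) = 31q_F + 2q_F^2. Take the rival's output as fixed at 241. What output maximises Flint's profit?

2

With the rival's output fixed at 241, Flint's profit is π_F = (284 - 241 - q_F)q_F - (31q_F + 2q_F²) = (43 - q_F)q_F - (31q_F + 2q_F²).
∂π_F/∂q_F = 12 - 6q_F = 0, so q_F = 2.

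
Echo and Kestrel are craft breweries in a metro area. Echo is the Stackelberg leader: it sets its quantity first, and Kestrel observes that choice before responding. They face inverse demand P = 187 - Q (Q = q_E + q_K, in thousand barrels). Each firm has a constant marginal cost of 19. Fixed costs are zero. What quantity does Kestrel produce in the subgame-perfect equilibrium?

42

Solve by backward induction. Given q_E, the follower Kestrel maximises π_K = (187 - q_E - q_K)q_K - 19q_K.
∂π_K/∂q_K = 168 - q_E - 2q_K = 0 gives the reaction function q_K = (168 - q_E)/2.
The leader anticipates this reaction. Substituting into P = 187 - Q gives P = 103 - (1/2)q_E, so π_E = (103 - (1/2)q_E)q_E - 19q_E.
Leader FOC: 84 - q_E = 0, so q_E = 84.
Then q_K = (168 - 84)/2 = 42.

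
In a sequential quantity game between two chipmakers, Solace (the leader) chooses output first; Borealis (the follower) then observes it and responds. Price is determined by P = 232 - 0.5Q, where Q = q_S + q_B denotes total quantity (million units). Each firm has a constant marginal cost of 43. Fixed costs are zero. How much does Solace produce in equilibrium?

The follower Borealis best-responds to any q_S: π_B = (232 - 0.5Q)q_B - 43q_B.
Follower FOC: 189 - (1/2)q_S - q_B = 0, so q_B(q_S) = (189 - (1/2)q_S).
The leader anticipates this reaction. Substituting into P = 232 - 0.5Q gives P = 275/2 - (1/4)q_S, so π_S = (275/2 - (1/4)q_S)q_S - 43q_S.
Maximising: ∂π_S/∂q_S = 189/2 - (1/2)q_S = 0, giving q_S = 189.
Then q_B = (189 - (1/2)·189) = 189/2.

189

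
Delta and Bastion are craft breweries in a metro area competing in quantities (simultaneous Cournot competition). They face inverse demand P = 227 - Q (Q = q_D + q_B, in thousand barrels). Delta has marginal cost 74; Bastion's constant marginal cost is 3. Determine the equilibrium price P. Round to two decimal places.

101.33

Delta's profit: π_D = (227 - Q)q_D - (74q_D). Setting ∂π_D/∂q_D = 0: 153 - 2q_D - (q_B) = 0.
Bastion's profit: π_B = (227 - Q)q_B - (3q_B). Setting ∂π_B/∂q_B = 0: 224 - 2q_B - (q_D) = 0.
Rearranging gives the reaction functions q_D = (153 - q_B)/2 and q_B = (224 - q_D)/2.
Solving the pair: q_D = 82/3, q_B = 295/3.
Total output Q = 377/3, so price P = 227 - 377/3 = 304/3.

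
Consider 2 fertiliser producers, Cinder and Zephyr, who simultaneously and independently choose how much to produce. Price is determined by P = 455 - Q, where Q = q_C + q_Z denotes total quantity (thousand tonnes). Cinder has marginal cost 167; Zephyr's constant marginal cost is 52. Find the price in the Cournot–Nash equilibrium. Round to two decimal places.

Cinder's profit: π_C = (455 - Q)q_C - (167q_C). Setting ∂π_C/∂q_C = 0: 288 - 2q_C - (q_Z) = 0.
Zephyr's profit: π_Z = (455 - Q)q_Z - (52q_Z). Setting ∂π_Z/∂q_Z = 0: 403 - 2q_Z - (q_C) = 0.
So q_C = (288 - q_Z)/2 and q_Z = (403 - q_C)/2.
Solving the pair: q_C = 173/3, q_Z = 518/3.
Total output Q = 691/3, so price P = 455 - 691/3 = 674/3.

224.67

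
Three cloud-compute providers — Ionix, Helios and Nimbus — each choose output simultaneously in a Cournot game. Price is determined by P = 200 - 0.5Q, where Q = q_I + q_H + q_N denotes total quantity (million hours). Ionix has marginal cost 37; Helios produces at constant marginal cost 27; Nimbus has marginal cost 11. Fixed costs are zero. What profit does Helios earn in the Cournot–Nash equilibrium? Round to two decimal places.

Ionix's profit: π_I = (200 - 0.5Q)q_I - (37q_I). Setting ∂π_I/∂q_I = 0: 163 - q_I - (1/2)(q_H + q_N) = 0.
Helios's first-order condition: 173 - q_H - (1/2)(q_I + q_N) = 0.
Nimbus's profit: π_N = (200 - 0.5Q)q_N - (11q_N). Setting ∂π_N/∂q_N = 0: 189 - q_N - (1/2)(q_I + q_H) = 0.
Adding the 3 conditions: 525 − Q − Q = 0, i.e. Q = 525/2.
Back-substituting: q_I = (163 − 525/4)/(1/2) = 127/2, q_H = (173 − 525/4)/(1/2) = 167/2, q_N = (189 − 525/4)/(1/2) = 231/2.
Price P = 200 - (1/2)·(525/2) = 275/4.
Helios's profit: (275/4 - 27)·(167/2) = 3486.1250.

3486.13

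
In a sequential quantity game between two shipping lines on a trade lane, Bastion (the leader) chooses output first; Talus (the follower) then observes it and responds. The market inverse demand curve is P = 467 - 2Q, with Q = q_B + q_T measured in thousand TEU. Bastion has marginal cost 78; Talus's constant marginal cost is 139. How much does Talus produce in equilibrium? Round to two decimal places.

The follower Talus best-responds to any q_B: π_T = (467 - 2Q)q_T - 139q_T.
Follower FOC: 328 - 2q_B - 4q_T = 0, so q_T(q_B) = (328 - 2q_B)/4.
The leader anticipates this reaction. Substituting into P = 467 - 2Q gives P = 303 - q_B, so π_B = (303 - q_B)q_B - 78q_B.
Maximising: ∂π_B/∂q_B = 225 - 2q_B = 0, giving q_B = 225/2.
Then q_T = (328 - 2·(225/2))/4 = 103/4.

25.75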